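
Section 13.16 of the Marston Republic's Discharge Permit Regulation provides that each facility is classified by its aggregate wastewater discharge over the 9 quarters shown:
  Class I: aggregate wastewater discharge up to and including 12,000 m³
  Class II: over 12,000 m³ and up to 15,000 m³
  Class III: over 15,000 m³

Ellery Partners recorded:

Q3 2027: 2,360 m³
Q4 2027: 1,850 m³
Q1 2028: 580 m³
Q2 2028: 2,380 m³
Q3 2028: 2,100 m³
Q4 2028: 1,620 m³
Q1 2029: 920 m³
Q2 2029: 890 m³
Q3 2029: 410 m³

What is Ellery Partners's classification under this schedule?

Class II

Aggregate wastewater discharge: 2,360 m³ + 1,850 m³ + 580 m³ + 2,380 m³ + 2,100 m³ + 1,620 m³ + 920 m³ + 890 m³ + 410 m³ = 13,110 m³.
12,000 m³ < 13,110 m³ ≤ 15,000 m³, so Class II applies.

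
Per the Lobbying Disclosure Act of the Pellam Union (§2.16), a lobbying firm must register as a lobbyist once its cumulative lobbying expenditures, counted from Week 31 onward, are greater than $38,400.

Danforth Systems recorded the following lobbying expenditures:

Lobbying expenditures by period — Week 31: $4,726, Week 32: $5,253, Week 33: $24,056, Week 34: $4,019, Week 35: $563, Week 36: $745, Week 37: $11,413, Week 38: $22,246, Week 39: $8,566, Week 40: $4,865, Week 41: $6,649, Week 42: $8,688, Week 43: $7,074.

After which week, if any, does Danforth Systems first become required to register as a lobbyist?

Through Week 31: $4,726
Through Week 32: $9,979
Through Week 33: $34,035
Through Week 34: $38,054
Through Week 35: $38,617 ← exceeds threshold

Week 35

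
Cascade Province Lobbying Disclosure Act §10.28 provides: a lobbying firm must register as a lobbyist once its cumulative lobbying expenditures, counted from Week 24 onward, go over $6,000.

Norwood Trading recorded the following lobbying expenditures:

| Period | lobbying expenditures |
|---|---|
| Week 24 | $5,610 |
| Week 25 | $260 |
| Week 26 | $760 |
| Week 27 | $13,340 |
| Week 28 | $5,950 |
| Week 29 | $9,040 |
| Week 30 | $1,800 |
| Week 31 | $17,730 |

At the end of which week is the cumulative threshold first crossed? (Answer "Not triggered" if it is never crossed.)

Week 26

Through Week 24: $5,610
Through Week 25: $5,870
Through Week 26: $6,630 ← exceeds threshold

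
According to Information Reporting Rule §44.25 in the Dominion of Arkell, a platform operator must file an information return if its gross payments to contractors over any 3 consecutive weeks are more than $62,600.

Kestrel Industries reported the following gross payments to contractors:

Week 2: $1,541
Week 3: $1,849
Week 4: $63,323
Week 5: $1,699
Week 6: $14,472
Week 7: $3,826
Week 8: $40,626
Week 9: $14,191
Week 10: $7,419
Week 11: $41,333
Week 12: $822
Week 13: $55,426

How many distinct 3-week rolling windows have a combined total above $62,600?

Week 2–Week 4: $1,541 + $1,849 + $63,323 = $66,713 (over)
Week 3–Week 5: $1,849 + $63,323 + $1,699 = $66,871 (over)
Week 4–Week 6: $63,323 + $1,699 + $14,472 = $79,494 (over)
Week 5–Week 7: $1,699 + $14,472 + $3,826 = $19,997 (under)
Week 6–Week 8: $14,472 + $3,826 + $40,626 = $58,924 (under)
Week 7–Week 9: $3,826 + $40,626 + $14,191 = $58,643 (under)
Week 8–Week 10: $40,626 + $14,191 + $7,419 = $62,236 (under)
Week 9–Week 11: $14,191 + $7,419 + $41,333 = $62,943 (over)
Week 10–Week 12: $7,419 + $41,333 + $822 = $49,574 (under)
Week 11–Week 13: $41,333 + $822 + $55,426 = $97,581 (over)
5 windows exceed the threshold.

5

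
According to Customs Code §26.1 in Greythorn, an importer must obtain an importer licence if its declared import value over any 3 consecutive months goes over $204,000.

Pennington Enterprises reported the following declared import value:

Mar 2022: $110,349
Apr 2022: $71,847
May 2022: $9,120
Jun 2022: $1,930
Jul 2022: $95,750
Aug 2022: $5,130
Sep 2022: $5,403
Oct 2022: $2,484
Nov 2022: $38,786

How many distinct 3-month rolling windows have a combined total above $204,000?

Mar 2022–May 2022: $110,349 + $71,847 + $9,120 = $191,316 (under)
Apr 2022–Jun 2022: $71,847 + $9,120 + $1,930 = $82,897 (under)
May 2022–Jul 2022: $9,120 + $1,930 + $95,750 = $106,800 (under)
Jun 2022–Aug 2022: $1,930 + $95,750 + $5,130 = $102,810 (under)
Jul 2022–Sep 2022: $95,750 + $5,130 + $5,403 = $106,283 (under)
Aug 2022–Oct 2022: $5,130 + $5,403 + $2,484 = $13,017 (under)
Sep 2022–Nov 2022: $5,403 + $2,484 + $38,786 = $46,673 (under)
0 windows exceed the threshold.

0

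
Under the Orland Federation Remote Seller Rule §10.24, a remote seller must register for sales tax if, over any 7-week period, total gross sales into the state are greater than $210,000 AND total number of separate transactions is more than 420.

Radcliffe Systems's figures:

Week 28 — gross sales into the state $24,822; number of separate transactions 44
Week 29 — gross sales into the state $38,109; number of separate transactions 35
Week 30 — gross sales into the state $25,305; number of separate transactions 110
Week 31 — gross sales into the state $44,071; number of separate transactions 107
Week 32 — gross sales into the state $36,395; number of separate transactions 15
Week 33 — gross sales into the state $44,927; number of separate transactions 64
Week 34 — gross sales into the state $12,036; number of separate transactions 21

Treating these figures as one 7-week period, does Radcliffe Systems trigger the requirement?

No

Total gross sales into the state: $24,822 + $38,109 + $25,305 + $44,071 + $36,395 + $44,927 + $12,036 = $225,665 (> $210,000).
Total number of separate transactions: 44 + 35 + 110 + 107 + 15 + 64 + 21 = 396 (≤ 420).
The test is 'and': the rule requires both, and at least one is not exceeded.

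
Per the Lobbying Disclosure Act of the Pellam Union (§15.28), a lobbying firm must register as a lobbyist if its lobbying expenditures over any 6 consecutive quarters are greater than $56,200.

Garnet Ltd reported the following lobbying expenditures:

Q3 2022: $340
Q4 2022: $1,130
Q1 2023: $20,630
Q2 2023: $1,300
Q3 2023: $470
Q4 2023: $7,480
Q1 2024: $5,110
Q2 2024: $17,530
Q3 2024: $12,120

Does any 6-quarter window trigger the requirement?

Q3 2022–Q4 2023: $340 + $1,130 + $20,630 + $1,300 + $470 + $7,480 = $31,350 (under)
Q4 2022–Q1 2024: $1,130 + $20,630 + $1,300 + $470 + $7,480 + $5,110 = $36,120 (under)
Q1 2023–Q2 2024: $20,630 + $1,300 + $470 + $7,480 + $5,110 + $17,530 = $52,520 (under)
Q2 2023–Q3 2024: $1,300 + $470 + $7,480 + $5,110 + $17,530 + $12,120 = $44,010 (under)
No window exceeds $56,200.

No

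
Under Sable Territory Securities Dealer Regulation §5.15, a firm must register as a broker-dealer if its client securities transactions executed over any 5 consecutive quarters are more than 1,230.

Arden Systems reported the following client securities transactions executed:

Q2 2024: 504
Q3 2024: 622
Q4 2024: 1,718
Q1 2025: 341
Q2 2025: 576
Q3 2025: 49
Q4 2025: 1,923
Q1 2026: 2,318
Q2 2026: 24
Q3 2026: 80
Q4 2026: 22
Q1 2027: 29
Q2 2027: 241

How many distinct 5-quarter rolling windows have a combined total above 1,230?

8

Q2 2024–Q2 2025: 504 + 622 + 1,718 + 341 + 576 = 3,761 (over)
Q3 2024–Q3 2025: 622 + 1,718 + 341 + 576 + 49 = 3,306 (over)
Q4 2024–Q4 2025: 1,718 + 341 + 576 + 49 + 1,923 = 4,607 (over)
Q1 2025–Q1 2026: 341 + 576 + 49 + 1,923 + 2,318 = 5,207 (over)
Q2 2025–Q2 2026: 576 + 49 + 1,923 + 2,318 + 24 = 4,890 (over)
Q3 2025–Q3 2026: 49 + 1,923 + 2,318 + 24 + 80 = 4,394 (over)
Q4 2025–Q4 2026: 1,923 + 2,318 + 24 + 80 + 22 = 4,367 (over)
Q1 2026–Q1 2027: 2,318 + 24 + 80 + 22 + 29 = 2,473 (over)
Q2 2026–Q2 2027: 24 + 80 + 22 + 29 + 241 = 396 (under)
8 windows exceed the threshold.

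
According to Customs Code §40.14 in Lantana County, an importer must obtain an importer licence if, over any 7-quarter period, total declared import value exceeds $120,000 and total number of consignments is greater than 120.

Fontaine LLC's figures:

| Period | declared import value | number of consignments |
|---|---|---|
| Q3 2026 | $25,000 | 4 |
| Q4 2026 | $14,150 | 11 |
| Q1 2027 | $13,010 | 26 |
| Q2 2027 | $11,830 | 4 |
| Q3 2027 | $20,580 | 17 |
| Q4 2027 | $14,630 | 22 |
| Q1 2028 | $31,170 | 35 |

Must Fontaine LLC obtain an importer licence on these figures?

Total declared import value: $25,000 + $14,150 + $13,010 + $11,830 + $20,580 + $14,630 + $31,170 = $130,370 (> $120,000).
Total number of consignments: 4 + 11 + 26 + 4 + 17 + 22 + 35 = 119 (≤ 120).
The test is 'and': the rule requires both, and at least one is not exceeded.

No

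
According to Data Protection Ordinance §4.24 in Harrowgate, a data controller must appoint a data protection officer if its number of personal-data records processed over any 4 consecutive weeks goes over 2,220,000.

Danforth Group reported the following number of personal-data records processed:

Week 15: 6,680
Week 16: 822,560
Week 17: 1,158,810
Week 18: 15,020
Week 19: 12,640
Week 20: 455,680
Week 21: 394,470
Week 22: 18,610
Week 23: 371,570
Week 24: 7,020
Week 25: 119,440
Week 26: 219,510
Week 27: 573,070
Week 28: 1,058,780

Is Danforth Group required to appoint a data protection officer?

No

Week 15–Week 18: 6,680 + 822,560 + 1,158,810 + 15,020 = 2,003,070 (under)
Week 16–Week 19: 822,560 + 1,158,810 + 15,020 + 12,640 = 2,009,030 (under)
Week 17–Week 20: 1,158,810 + 15,020 + 12,640 + 455,680 = 1,642,150 (under)
Week 18–Week 21: 15,020 + 12,640 + 455,680 + 394,470 = 877,810 (under)
Week 19–Week 22: 12,640 + 455,680 + 394,470 + 18,610 = 881,400 (under)
Week 20–Week 23: 455,680 + 394,470 + 18,610 + 371,570 = 1,240,330 (under)
Week 21–Week 24: 394,470 + 18,610 + 371,570 + 7,020 = 791,670 (under)
Week 22–Week 25: 18,610 + 371,570 + 7,020 + 119,440 = 516,640 (under)
Week 23–Week 26: 371,570 + 7,020 + 119,440 + 219,510 = 717,540 (under)
Week 24–Week 27: 7,020 + 119,440 + 219,510 + 573,070 = 919,040 (under)
Week 25–Week 28: 119,440 + 219,510 + 573,070 + 1,058,780 = 1,970,800 (under)
No window exceeds 2,220,000.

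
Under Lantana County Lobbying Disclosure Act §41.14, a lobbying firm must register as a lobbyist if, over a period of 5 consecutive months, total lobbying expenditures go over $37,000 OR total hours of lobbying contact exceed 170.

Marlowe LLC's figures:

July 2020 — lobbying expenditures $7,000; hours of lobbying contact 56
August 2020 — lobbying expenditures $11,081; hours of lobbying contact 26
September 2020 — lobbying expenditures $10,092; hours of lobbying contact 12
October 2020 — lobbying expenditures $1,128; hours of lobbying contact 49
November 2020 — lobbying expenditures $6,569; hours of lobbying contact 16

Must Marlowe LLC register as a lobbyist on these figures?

No

Total lobbying expenditures: $7,000 + $11,081 + $10,092 + $1,128 + $6,569 = $35,870 (≤ $37,000).
Total hours of lobbying contact: 56 + 26 + 12 + 49 + 16 = 159 (≤ 170).
The test is 'or': neither threshold is exceeded.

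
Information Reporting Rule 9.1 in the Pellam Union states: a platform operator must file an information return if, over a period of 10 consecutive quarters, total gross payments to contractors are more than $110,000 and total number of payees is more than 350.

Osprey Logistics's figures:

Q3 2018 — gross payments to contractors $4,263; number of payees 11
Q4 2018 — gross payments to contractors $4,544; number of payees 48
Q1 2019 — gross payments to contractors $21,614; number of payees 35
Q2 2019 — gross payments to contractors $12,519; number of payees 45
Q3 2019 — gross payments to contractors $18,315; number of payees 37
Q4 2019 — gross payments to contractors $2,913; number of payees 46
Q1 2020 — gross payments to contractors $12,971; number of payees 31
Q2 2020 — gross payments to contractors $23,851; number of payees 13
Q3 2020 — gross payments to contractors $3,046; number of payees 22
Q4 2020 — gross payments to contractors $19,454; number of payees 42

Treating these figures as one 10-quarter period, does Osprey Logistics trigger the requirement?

Total gross payments to contractors: $4,263 + $4,544 + $21,614 + $12,519 + $18,315 + $2,913 + $12,971 + $23,851 + $3,046 + $19,454 = $123,490 (> $110,000).
Total number of payees: 11 + 48 + 35 + 45 + 37 + 46 + 31 + 13 + 22 + 42 = 330 (≤ 350).
The test is 'and': the rule requires both, and at least one is not exceeded.

No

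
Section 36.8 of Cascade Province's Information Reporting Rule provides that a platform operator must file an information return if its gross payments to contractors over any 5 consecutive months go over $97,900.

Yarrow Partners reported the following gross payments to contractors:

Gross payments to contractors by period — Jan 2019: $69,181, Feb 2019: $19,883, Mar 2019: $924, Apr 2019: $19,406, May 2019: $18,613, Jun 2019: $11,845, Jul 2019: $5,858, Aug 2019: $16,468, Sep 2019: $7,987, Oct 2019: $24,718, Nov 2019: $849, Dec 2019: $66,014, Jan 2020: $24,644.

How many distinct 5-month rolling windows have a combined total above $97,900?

Jan 2019–May 2019: $69,181 + $19,883 + $924 + $19,406 + $18,613 = $128,007 (over)
Feb 2019–Jun 2019: $19,883 + $924 + $19,406 + $18,613 + $11,845 = $70,671 (under)
Mar 2019–Jul 2019: $924 + $19,406 + $18,613 + $11,845 + $5,858 = $56,646 (under)
Apr 2019–Aug 2019: $19,406 + $18,613 + $11,845 + $5,858 + $16,468 = $72,190 (under)
May 2019–Sep 2019: $18,613 + $11,845 + $5,858 + $16,468 + $7,987 = $60,771 (under)
Jun 2019–Oct 2019: $11,845 + $5,858 + $16,468 + $7,987 + $24,718 = $66,876 (under)
Jul 2019–Nov 2019: $5,858 + $16,468 + $7,987 + $24,718 + $849 = $55,880 (under)
Aug 2019–Dec 2019: $16,468 + $7,987 + $24,718 + $849 + $66,014 = $116,036 (over)
Sep 2019–Jan 2020: $7,987 + $24,718 + $849 + $66,014 + $24,644 = $124,212 (over)
3 windows exceed the threshold.

3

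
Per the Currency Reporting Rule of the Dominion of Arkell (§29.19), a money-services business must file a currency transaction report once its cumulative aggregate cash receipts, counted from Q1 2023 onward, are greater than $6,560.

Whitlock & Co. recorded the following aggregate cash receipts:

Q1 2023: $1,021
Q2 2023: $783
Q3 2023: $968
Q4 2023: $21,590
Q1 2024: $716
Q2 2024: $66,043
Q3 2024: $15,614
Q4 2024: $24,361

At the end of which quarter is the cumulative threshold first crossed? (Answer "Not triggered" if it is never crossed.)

Through Q1 2023: $1,021
Through Q2 2023: $1,804
Through Q3 2023: $2,772
Through Q4 2023: $24,362 ← exceeds threshold

Q4 2023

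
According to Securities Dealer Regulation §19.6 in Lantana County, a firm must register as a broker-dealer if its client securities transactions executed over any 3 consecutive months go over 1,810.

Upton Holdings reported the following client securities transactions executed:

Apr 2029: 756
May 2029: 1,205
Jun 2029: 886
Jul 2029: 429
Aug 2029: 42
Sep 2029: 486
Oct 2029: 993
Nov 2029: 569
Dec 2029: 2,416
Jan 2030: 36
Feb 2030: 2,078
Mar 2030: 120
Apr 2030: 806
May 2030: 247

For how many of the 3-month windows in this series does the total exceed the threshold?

8

Apr 2029–Jun 2029: 756 + 1,205 + 886 = 2,847 (over)
May 2029–Jul 2029: 1,205 + 886 + 429 = 2,520 (over)
Jun 2029–Aug 2029: 886 + 429 + 42 = 1,357 (under)
Jul 2029–Sep 2029: 429 + 42 + 486 = 957 (under)
Aug 2029–Oct 2029: 42 + 486 + 993 = 1,521 (under)
Sep 2029–Nov 2029: 486 + 993 + 569 = 2,048 (over)
Oct 2029–Dec 2029: 993 + 569 + 2,416 = 3,978 (over)
Nov 2029–Jan 2030: 569 + 2,416 + 36 = 3,021 (over)
Dec 2029–Feb 2030: 2,416 + 36 + 2,078 = 4,530 (over)
Jan 2030–Mar 2030: 36 + 2,078 + 120 = 2,234 (over)
Feb 2030–Apr 2030: 2,078 + 120 + 806 = 3,004 (over)
Mar 2030–May 2030: 120 + 806 + 247 = 1,173 (under)
8 windows exceed the threshold.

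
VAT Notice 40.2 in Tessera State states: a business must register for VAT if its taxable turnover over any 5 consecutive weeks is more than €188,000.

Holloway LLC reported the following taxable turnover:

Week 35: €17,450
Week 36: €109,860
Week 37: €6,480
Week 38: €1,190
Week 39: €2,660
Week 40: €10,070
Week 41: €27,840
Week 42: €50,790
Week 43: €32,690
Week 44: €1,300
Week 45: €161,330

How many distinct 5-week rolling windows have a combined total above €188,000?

Week 35–Week 39: €17,450 + €109,860 + €6,480 + €1,190 + €2,660 = €137,640 (under)
Week 36–Week 40: €109,860 + €6,480 + €1,190 + €2,660 + €10,070 = €130,260 (under)
Week 37–Week 41: €6,480 + €1,190 + €2,660 + €10,070 + €27,840 = €48,240 (under)
Week 38–Week 42: €1,190 + €2,660 + €10,070 + €27,840 + €50,790 = €92,550 (under)
Week 39–Week 43: €2,660 + €10,070 + €27,840 + €50,790 + €32,690 = €124,050 (under)
Week 40–Week 44: €10,070 + €27,840 + €50,790 + €32,690 + €1,300 = €122,690 (under)
Week 41–Week 45: €27,840 + €50,790 + €32,690 + €1,300 + €161,330 = €273,950 (over)
1 window exceeds the threshold.

1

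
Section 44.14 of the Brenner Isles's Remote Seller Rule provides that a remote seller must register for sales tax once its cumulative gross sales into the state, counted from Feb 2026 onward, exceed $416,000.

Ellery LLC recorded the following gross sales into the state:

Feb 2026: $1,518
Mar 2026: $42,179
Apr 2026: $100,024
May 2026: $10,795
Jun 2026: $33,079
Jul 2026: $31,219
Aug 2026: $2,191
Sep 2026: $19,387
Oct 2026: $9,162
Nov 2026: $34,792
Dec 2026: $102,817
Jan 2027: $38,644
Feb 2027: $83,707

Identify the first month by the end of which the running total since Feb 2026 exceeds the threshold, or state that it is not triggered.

Jan 2027

Through Feb 2026: $1,518
Through Mar 2026: $43,697
Through Apr 2026: $143,721
Through May 2026: $154,516
Through Jun 2026: $187,595
Through Jul 2026: $218,814
Through Aug 2026: $221,005
Through Sep 2026: $240,392
Through Oct 2026: $249,554
Through Nov 2026: $284,346
Through Dec 2026: $387,163
Through Jan 2027: $425,807 ← exceeds threshold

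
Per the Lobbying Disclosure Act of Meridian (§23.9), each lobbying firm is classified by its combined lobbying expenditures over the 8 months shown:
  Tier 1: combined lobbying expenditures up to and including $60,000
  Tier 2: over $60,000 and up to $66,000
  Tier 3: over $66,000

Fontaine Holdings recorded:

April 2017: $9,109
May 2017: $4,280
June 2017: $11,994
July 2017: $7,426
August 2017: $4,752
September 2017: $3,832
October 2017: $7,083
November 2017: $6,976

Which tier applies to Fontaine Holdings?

Combined lobbying expenditures: $9,109 + $4,280 + $11,994 + $7,426 + $4,752 + $3,832 + $7,083 + $6,976 = $55,452.
$55,452 ≤ $60,000, so Tier 1 applies.

Tier 1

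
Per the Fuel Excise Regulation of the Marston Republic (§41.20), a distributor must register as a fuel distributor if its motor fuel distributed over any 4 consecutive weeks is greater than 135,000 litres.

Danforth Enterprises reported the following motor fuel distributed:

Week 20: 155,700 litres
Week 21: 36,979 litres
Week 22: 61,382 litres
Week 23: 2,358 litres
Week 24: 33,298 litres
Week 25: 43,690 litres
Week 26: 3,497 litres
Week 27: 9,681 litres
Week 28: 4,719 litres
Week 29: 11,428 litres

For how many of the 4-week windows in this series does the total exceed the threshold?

2

Week 20–Week 23: 155,700 litres + 36,979 litres + 61,382 litres + 2,358 litres = 256,419 litres (over)
Week 21–Week 24: 36,979 litres + 61,382 litres + 2,358 litres + 33,298 litres = 134,017 litres (under)
Week 22–Week 25: 61,382 litres + 2,358 litres + 33,298 litres + 43,690 litres = 140,728 litres (over)
Week 23–Week 26: 2,358 litres + 33,298 litres + 43,690 litres + 3,497 litres = 82,843 litres (under)
Week 24–Week 27: 33,298 litres + 43,690 litres + 3,497 litres + 9,681 litres = 90,166 litres (under)
Week 25–Week 28: 43,690 litres + 3,497 litres + 9,681 litres + 4,719 litres = 61,587 litres (under)
Week 26–Week 29: 3,497 litres + 9,681 litres + 4,719 litres + 11,428 litres = 29,325 litres (under)
2 windows exceed the threshold.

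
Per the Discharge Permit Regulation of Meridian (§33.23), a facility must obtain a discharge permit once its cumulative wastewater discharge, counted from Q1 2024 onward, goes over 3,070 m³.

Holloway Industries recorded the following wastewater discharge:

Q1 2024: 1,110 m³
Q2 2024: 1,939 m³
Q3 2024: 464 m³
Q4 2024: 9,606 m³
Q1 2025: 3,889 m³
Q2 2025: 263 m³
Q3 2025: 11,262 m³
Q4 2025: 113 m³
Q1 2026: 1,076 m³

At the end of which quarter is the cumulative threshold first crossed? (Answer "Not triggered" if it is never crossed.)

Q3 2024

Through Q1 2024: 1,110 m³
Through Q2 2024: 3,049 m³
Through Q3 2024: 3,513 m³ ← exceeds threshold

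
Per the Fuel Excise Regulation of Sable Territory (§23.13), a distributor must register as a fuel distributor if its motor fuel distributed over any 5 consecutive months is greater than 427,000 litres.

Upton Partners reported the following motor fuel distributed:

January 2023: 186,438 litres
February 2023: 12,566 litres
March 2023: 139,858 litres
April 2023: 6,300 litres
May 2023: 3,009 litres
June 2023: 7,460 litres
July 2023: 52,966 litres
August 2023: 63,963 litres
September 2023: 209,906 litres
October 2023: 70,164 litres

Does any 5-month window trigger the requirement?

January 2023–May 2023: 186,438 litres + 12,566 litres + 139,858 litres + 6,300 litres + 3,009 litres = 348,171 litres (under)
February 2023–June 2023: 12,566 litres + 139,858 litres + 6,300 litres + 3,009 litres + 7,460 litres = 169,193 litres (under)
March 2023–July 2023: 139,858 litres + 6,300 litres + 3,009 litres + 7,460 litres + 52,966 litres = 209,593 litres (under)
April 2023–August 2023: 6,300 litres + 3,009 litres + 7,460 litres + 52,966 litres + 63,963 litres = 133,698 litres (under)
May 2023–September 2023: 3,009 litres + 7,460 litres + 52,966 litres + 63,963 litres + 209,906 litres = 337,304 litres (under)
June 2023–October 2023: 7,460 litres + 52,966 litres + 63,963 litres + 209,906 litres + 70,164 litres = 404,459 litres (under)
No window exceeds 427,000 litres.

No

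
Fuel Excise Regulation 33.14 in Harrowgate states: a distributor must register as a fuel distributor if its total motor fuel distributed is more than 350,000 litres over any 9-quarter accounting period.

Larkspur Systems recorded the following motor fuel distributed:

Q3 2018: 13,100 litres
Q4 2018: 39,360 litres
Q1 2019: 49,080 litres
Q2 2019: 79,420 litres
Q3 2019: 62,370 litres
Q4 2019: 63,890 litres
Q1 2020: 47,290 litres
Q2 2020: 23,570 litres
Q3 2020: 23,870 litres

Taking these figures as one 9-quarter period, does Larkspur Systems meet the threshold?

Total motor fuel distributed: 13,100 litres + 39,360 litres + 49,080 litres + 79,420 litres + 62,370 litres + 63,890 litres + 47,290 litres + 23,570 litres + 23,870 litres = 401,950 litres.
401,950 litres > 350,000 litres, so the threshold is exceeded.

Yes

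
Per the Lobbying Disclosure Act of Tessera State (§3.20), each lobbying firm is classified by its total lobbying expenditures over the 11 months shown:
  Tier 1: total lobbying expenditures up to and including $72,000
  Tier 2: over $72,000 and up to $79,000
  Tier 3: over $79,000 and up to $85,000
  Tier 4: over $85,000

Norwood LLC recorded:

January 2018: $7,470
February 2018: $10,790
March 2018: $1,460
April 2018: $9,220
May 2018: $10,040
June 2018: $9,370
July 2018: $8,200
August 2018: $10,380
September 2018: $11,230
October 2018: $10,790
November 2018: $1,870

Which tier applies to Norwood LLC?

Total lobbying expenditures: $7,470 + $10,790 + $1,460 + $9,220 + $10,040 + $9,370 + $8,200 + $10,380 + $11,230 + $10,790 + $1,870 = $90,820.
$90,820 > $85,000, so Tier 4 applies.

Tier 4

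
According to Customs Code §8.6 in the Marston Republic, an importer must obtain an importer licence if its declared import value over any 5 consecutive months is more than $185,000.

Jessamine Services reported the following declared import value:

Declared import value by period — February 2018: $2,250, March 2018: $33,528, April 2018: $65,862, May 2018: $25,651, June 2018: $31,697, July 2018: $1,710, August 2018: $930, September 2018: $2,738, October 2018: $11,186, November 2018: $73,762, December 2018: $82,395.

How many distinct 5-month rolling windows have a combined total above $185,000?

0

February 2018–June 2018: $2,250 + $33,528 + $65,862 + $25,651 + $31,697 = $158,988 (under)
March 2018–July 2018: $33,528 + $65,862 + $25,651 + $31,697 + $1,710 = $158,448 (under)
April 2018–August 2018: $65,862 + $25,651 + $31,697 + $1,710 + $930 = $125,850 (under)
May 2018–September 2018: $25,651 + $31,697 + $1,710 + $930 + $2,738 = $62,726 (under)
June 2018–October 2018: $31,697 + $1,710 + $930 + $2,738 + $11,186 = $48,261 (under)
July 2018–November 2018: $1,710 + $930 + $2,738 + $11,186 + $73,762 = $90,326 (under)
August 2018–December 2018: $930 + $2,738 + $11,186 + $73,762 + $82,395 = $171,011 (under)
0 windows exceed the threshold.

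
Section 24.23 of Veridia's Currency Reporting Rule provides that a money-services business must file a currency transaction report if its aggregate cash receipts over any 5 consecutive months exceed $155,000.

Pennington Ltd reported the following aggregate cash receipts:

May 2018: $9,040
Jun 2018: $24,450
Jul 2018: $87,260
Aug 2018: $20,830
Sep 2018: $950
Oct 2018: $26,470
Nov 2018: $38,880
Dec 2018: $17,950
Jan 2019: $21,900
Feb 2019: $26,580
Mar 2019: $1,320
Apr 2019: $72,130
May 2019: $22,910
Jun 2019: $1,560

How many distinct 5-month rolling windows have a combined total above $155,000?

May 2018–Sep 2018: $9,040 + $24,450 + $87,260 + $20,830 + $950 = $142,530 (under)
Jun 2018–Oct 2018: $24,450 + $87,260 + $20,830 + $950 + $26,470 = $159,960 (over)
Jul 2018–Nov 2018: $87,260 + $20,830 + $950 + $26,470 + $38,880 = $174,390 (over)
Aug 2018–Dec 2018: $20,830 + $950 + $26,470 + $38,880 + $17,950 = $105,080 (under)
Sep 2018–Jan 2019: $950 + $26,470 + $38,880 + $17,950 + $21,900 = $106,150 (under)
Oct 2018–Feb 2019: $26,470 + $38,880 + $17,950 + $21,900 + $26,580 = $131,780 (under)
Nov 2018–Mar 2019: $38,880 + $17,950 + $21,900 + $26,580 + $1,320 = $106,630 (under)
Dec 2018–Apr 2019: $17,950 + $21,900 + $26,580 + $1,320 + $72,130 = $139,880 (under)
Jan 2019–May 2019: $21,900 + $26,580 + $1,320 + $72,130 + $22,910 = $144,840 (under)
Feb 2019–Jun 2019: $26,580 + $1,320 + $72,130 + $22,910 + $1,560 = $124,500 (under)
2 windows exceed the threshold.

2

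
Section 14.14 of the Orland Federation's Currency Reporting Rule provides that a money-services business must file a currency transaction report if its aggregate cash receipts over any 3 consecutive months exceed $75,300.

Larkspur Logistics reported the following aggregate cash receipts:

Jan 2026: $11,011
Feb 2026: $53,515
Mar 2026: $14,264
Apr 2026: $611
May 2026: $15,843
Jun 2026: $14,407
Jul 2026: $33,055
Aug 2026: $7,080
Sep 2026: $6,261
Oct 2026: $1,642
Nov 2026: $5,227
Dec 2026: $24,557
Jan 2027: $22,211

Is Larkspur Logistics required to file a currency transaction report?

Jan 2026–Mar 2026: $11,011 + $53,515 + $14,264 = $78,790 (over)
Feb 2026–Apr 2026: $53,515 + $14,264 + $611 = $68,390 (under)
Mar 2026–May 2026: $14,264 + $611 + $15,843 = $30,718 (under)
Apr 2026–Jun 2026: $611 + $15,843 + $14,407 = $30,861 (under)
May 2026–Jul 2026: $15,843 + $14,407 + $33,055 = $63,305 (under)
Jun 2026–Aug 2026: $14,407 + $33,055 + $7,080 = $54,542 (under)
Jul 2026–Sep 2026: $33,055 + $7,080 + $6,261 = $46,396 (under)
Aug 2026–Oct 2026: $7,080 + $6,261 + $1,642 = $14,983 (under)
Sep 2026–Nov 2026: $6,261 + $1,642 + $5,227 = $13,130 (under)
Oct 2026–Dec 2026: $1,642 + $5,227 + $24,557 = $31,426 (under)
Nov 2026–Jan 2027: $5,227 + $24,557 + $22,211 = $51,995 (under)
At least one window exceeds $75,300.

Yes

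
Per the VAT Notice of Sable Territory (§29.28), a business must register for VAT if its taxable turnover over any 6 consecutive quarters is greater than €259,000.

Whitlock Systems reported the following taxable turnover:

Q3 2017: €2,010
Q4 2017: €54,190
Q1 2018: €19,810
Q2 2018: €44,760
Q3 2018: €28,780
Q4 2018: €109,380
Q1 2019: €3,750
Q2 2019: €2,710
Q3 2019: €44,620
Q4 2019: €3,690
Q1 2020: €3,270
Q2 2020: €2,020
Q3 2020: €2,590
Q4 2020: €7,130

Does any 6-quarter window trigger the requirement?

Yes

Q3 2017–Q4 2018: €2,010 + €54,190 + €19,810 + €44,760 + €28,780 + €109,380 = €258,930 (under)
Q4 2017–Q1 2019: €54,190 + €19,810 + €44,760 + €28,780 + €109,380 + €3,750 = €260,670 (over)
Q1 2018–Q2 2019: €19,810 + €44,760 + €28,780 + €109,380 + €3,750 + €2,710 = €209,190 (under)
Q2 2018–Q3 2019: €44,760 + €28,780 + €109,380 + €3,750 + €2,710 + €44,620 = €234,000 (under)
Q3 2018–Q4 2019: €28,780 + €109,380 + €3,750 + €2,710 + €44,620 + €3,690 = €192,930 (under)
Q4 2018–Q1 2020: €109,380 + €3,750 + €2,710 + €44,620 + €3,690 + €3,270 = €167,420 (under)
Q1 2019–Q2 2020: €3,750 + €2,710 + €44,620 + €3,690 + €3,270 + €2,020 = €60,060 (under)
Q2 2019–Q3 2020: €2,710 + €44,620 + €3,690 + €3,270 + €2,020 + €2,590 = €58,900 (under)
Q3 2019–Q4 2020: €44,620 + €3,690 + €3,270 + €2,020 + €2,590 + €7,130 = €63,320 (under)
At least one window exceeds €259,000.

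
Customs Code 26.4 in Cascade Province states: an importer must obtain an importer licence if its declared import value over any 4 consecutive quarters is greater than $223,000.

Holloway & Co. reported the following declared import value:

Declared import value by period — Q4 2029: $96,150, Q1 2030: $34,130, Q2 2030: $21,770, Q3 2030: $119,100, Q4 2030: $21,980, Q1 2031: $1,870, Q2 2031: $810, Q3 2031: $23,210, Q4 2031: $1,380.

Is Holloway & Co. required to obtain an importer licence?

Yes

Q4 2029–Q3 2030: $96,150 + $34,130 + $21,770 + $119,100 = $271,150 (over)
Q1 2030–Q4 2030: $34,130 + $21,770 + $119,100 + $21,980 = $196,980 (under)
Q2 2030–Q1 2031: $21,770 + $119,100 + $21,980 + $1,870 = $164,720 (under)
Q3 2030–Q2 2031: $119,100 + $21,980 + $1,870 + $810 = $143,760 (under)
Q4 2030–Q3 2031: $21,980 + $1,870 + $810 + $23,210 = $47,870 (under)
Q1 2031–Q4 2031: $1,870 + $810 + $23,210 + $1,380 = $27,270 (under)
At least one window exceeds $223,000.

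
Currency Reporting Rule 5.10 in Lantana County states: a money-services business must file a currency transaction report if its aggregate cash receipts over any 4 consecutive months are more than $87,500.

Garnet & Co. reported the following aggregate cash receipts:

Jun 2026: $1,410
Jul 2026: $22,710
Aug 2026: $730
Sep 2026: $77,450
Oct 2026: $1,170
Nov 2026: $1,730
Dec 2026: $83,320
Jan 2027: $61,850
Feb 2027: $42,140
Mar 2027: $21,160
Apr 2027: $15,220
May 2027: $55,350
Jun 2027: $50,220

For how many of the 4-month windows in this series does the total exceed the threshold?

9

Jun 2026–Sep 2026: $1,410 + $22,710 + $730 + $77,450 = $102,300 (over)
Jul 2026–Oct 2026: $22,710 + $730 + $77,450 + $1,170 = $102,060 (over)
Aug 2026–Nov 2026: $730 + $77,450 + $1,170 + $1,730 = $81,080 (under)
Sep 2026–Dec 2026: $77,450 + $1,170 + $1,730 + $83,320 = $163,670 (over)
Oct 2026–Jan 2027: $1,170 + $1,730 + $83,320 + $61,850 = $148,070 (over)
Nov 2026–Feb 2027: $1,730 + $83,320 + $61,850 + $42,140 = $189,040 (over)
Dec 2026–Mar 2027: $83,320 + $61,850 + $42,140 + $21,160 = $208,470 (over)
Jan 2027–Apr 2027: $61,850 + $42,140 + $21,160 + $15,220 = $140,370 (over)
Feb 2027–May 2027: $42,140 + $21,160 + $15,220 + $55,350 = $133,870 (over)
Mar 2027–Jun 2027: $21,160 + $15,220 + $55,350 + $50,220 = $141,950 (over)
9 windows exceed the threshold.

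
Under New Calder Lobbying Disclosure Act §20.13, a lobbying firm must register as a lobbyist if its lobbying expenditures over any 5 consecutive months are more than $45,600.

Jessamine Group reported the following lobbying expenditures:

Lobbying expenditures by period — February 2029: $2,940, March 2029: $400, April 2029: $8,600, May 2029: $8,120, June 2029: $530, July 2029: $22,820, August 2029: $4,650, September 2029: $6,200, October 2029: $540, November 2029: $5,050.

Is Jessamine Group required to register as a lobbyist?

February 2029–June 2029: $2,940 + $400 + $8,600 + $8,120 + $530 = $20,590 (under)
March 2029–July 2029: $400 + $8,600 + $8,120 + $530 + $22,820 = $40,470 (under)
April 2029–August 2029: $8,600 + $8,120 + $530 + $22,820 + $4,650 = $44,720 (under)
May 2029–September 2029: $8,120 + $530 + $22,820 + $4,650 + $6,200 = $42,320 (under)
June 2029–October 2029: $530 + $22,820 + $4,650 + $6,200 + $540 = $34,740 (under)
July 2029–November 2029: $22,820 + $4,650 + $6,200 + $540 + $5,050 = $39,260 (under)
No window exceeds $45,600.

No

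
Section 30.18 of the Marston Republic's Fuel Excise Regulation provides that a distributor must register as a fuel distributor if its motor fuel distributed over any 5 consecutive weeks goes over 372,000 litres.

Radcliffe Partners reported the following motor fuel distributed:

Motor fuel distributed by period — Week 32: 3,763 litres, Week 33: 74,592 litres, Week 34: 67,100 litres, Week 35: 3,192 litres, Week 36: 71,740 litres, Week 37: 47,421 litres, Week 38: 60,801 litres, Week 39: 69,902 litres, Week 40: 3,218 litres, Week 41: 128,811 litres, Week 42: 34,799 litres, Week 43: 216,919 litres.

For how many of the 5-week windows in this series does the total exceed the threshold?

Week 32–Week 36: 3,763 litres + 74,592 litres + 67,100 litres + 3,192 litres + 71,740 litres = 220,387 litres (under)
Week 33–Week 37: 74,592 litres + 67,100 litres + 3,192 litres + 71,740 litres + 47,421 litres = 264,045 litres (under)
Week 34–Week 38: 67,100 litres + 3,192 litres + 71,740 litres + 47,421 litres + 60,801 litres = 250,254 litres (under)
Week 35–Week 39: 3,192 litres + 71,740 litres + 47,421 litres + 60,801 litres + 69,902 litres = 253,056 litres (under)
Week 36–Week 40: 71,740 litres + 47,421 litres + 60,801 litres + 69,902 litres + 3,218 litres = 253,082 litres (under)
Week 37–Week 41: 47,421 litres + 60,801 litres + 69,902 litres + 3,218 litres + 128,811 litres = 310,153 litres (under)
Week 38–Week 42: 60,801 litres + 69,902 litres + 3,218 litres + 128,811 litres + 34,799 litres = 297,531 litres (under)
Week 39–Week 43: 69,902 litres + 3,218 litres + 128,811 litres + 34,799 litres + 216,919 litres = 453,649 litres (over)
1 window exceeds the threshold.

1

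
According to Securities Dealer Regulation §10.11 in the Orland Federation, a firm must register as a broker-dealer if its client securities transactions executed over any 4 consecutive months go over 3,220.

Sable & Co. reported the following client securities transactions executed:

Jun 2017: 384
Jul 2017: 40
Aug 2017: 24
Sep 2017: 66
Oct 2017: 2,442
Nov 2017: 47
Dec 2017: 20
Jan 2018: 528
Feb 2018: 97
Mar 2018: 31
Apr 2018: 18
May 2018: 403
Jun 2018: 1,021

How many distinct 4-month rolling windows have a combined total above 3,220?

Jun 2017–Sep 2017: 384 + 40 + 24 + 66 = 514 (under)
Jul 2017–Oct 2017: 40 + 24 + 66 + 2,442 = 2,572 (under)
Aug 2017–Nov 2017: 24 + 66 + 2,442 + 47 = 2,579 (under)
Sep 2017–Dec 2017: 66 + 2,442 + 47 + 20 = 2,575 (under)
Oct 2017–Jan 2018: 2,442 + 47 + 20 + 528 = 3,037 (under)
Nov 2017–Feb 2018: 47 + 20 + 528 + 97 = 692 (under)
Dec 2017–Mar 2018: 20 + 528 + 97 + 31 = 676 (under)
Jan 2018–Apr 2018: 528 + 97 + 31 + 18 = 674 (under)
Feb 2018–May 2018: 97 + 31 + 18 + 403 = 549 (under)
Mar 2018–Jun 2018: 31 + 18 + 403 + 1,021 = 1,473 (under)
0 windows exceed the threshold.

0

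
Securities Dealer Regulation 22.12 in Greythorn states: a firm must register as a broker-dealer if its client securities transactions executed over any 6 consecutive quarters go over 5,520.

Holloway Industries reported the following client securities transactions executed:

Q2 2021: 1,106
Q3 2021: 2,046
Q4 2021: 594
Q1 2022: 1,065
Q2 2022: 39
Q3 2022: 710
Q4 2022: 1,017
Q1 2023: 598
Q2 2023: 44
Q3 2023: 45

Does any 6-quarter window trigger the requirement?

Yes

Q2 2021–Q3 2022: 1,106 + 2,046 + 594 + 1,065 + 39 + 710 = 5,560 (over)
Q3 2021–Q4 2022: 2,046 + 594 + 1,065 + 39 + 710 + 1,017 = 5,471 (under)
Q4 2021–Q1 2023: 594 + 1,065 + 39 + 710 + 1,017 + 598 = 4,023 (under)
Q1 2022–Q2 2023: 1,065 + 39 + 710 + 1,017 + 598 + 44 = 3,473 (under)
Q2 2022–Q3 2023: 39 + 710 + 1,017 + 598 + 44 + 45 = 2,453 (under)
At least one window exceeds 5,520.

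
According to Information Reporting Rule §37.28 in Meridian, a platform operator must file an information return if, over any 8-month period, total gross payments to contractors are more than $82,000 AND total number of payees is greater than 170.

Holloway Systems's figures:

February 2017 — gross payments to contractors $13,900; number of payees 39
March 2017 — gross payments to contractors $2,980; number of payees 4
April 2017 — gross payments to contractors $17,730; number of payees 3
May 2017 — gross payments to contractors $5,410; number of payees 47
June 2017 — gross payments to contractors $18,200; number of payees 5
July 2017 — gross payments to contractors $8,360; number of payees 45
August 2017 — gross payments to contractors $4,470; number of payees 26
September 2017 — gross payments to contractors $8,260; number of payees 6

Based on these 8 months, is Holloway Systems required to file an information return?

Total gross payments to contractors: $13,900 + $2,980 + $17,730 + $5,410 + $18,200 + $8,360 + $4,470 + $8,260 = $79,310 (≤ $82,000).
Total number of payees: 39 + 4 + 3 + 47 + 5 + 45 + 26 + 6 = 175 (> 170).
The test is 'and': the rule requires both, and at least one is not exceeded.

No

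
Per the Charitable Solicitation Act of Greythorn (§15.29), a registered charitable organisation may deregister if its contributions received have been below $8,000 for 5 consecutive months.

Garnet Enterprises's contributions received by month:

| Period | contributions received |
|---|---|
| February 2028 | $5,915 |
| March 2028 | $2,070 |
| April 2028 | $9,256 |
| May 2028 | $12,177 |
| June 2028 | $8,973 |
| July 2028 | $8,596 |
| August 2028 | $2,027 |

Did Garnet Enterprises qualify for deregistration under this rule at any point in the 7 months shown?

Months below $8,000: February 2028, March 2028, August 2028.
Longest run of consecutive months below the threshold: 2.
2 < 5, so Garnet Enterprises never became eligible.

No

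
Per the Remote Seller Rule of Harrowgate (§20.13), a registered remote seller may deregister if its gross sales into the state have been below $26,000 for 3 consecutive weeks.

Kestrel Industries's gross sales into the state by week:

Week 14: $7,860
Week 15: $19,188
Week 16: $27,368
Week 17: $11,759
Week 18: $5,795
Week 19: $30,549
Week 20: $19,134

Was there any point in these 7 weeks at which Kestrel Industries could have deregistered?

Weeks below $26,000: Week 14, Week 15, Week 17, Week 18, Week 20.
Longest run of consecutive weeks below the threshold: 2.
2 < 3, so Kestrel Industries never became eligible.

No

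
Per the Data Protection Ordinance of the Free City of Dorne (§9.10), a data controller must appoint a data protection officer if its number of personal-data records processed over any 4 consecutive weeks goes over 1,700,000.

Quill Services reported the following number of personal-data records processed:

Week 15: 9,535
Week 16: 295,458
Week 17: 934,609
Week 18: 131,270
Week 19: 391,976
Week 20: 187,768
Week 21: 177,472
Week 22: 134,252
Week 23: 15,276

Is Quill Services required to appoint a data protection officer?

Yes

Week 15–Week 18: 9,535 + 295,458 + 934,609 + 131,270 = 1,370,872 (under)
Week 16–Week 19: 295,458 + 934,609 + 131,270 + 391,976 = 1,753,313 (over)
Week 17–Week 20: 934,609 + 131,270 + 391,976 + 187,768 = 1,645,623 (under)
Week 18–Week 21: 131,270 + 391,976 + 187,768 + 177,472 = 888,486 (under)
Week 19–Week 22: 391,976 + 187,768 + 177,472 + 134,252 = 891,468 (under)
Week 20–Week 23: 187,768 + 177,472 + 134,252 + 15,276 = 514,768 (under)
At least one window exceeds 1,700,000.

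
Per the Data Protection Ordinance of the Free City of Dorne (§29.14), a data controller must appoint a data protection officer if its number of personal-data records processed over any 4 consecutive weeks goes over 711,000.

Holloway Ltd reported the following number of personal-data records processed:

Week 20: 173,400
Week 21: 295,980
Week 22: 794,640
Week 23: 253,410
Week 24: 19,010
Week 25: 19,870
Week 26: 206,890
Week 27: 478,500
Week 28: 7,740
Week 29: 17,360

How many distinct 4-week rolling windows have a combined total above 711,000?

5

Week 20–Week 23: 173,400 + 295,980 + 794,640 + 253,410 = 1,517,430 (over)
Week 21–Week 24: 295,980 + 794,640 + 253,410 + 19,010 = 1,363,040 (over)
Week 22–Week 25: 794,640 + 253,410 + 19,010 + 19,870 = 1,086,930 (over)
Week 23–Week 26: 253,410 + 19,010 + 19,870 + 206,890 = 499,180 (under)
Week 24–Week 27: 19,010 + 19,870 + 206,890 + 478,500 = 724,270 (over)
Week 25–Week 28: 19,870 + 206,890 + 478,500 + 7,740 = 713,000 (over)
Week 26–Week 29: 206,890 + 478,500 + 7,740 + 17,360 = 710,490 (under)
5 windows exceed the threshold.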